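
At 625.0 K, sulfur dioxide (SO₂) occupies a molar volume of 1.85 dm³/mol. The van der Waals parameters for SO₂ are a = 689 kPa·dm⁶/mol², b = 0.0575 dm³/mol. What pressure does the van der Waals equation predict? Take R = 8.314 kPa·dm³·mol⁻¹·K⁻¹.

P ≈ 2698 kPa

P = RT/(V_m − b) − a/V_m²
RT/(V_m − b) = (8.314)(625.0)/(1.85 − 0.0575) = 5196.3/1.7925 = 2898.9 kPa
a/V_m² = 689/(1.85)² = 201.31 kPa
P = 2898.9 − 201.31 = 2698 kPa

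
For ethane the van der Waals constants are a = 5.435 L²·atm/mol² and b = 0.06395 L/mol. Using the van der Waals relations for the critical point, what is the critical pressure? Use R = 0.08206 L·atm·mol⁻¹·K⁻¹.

P_c ≈ 49.22 atm

For a van der Waals gas, P_c = a/(27b²).
P_c = 5.435/(27×(0.06395)²) = 5.435/0.11042 = 49.22 atm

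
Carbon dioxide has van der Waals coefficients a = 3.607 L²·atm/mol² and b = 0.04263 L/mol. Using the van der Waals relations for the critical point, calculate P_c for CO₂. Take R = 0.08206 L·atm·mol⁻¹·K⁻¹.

For a van der Waals gas, P_c = a/(27b²).
P_c = 3.607/(27×(0.04263)²) = 3.607/0.049068 = 73.51 atm

P_c ≈ 73.51 atm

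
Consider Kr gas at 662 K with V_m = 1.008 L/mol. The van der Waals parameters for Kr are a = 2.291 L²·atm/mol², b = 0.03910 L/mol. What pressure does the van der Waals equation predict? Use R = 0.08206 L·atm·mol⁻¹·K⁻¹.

P = RT/(V_m − b) − a/V_m²
RT/(V_m − b) = (0.08206)(662)/(1.008 − 0.03910) = 54.324/0.96890 = 56.068 atm
a/V_m² = 2.291/(1.008)² = 2.2548 atm
P = 56.068 − 2.2548 = 53.81 atm

P ≈ 53.81 atm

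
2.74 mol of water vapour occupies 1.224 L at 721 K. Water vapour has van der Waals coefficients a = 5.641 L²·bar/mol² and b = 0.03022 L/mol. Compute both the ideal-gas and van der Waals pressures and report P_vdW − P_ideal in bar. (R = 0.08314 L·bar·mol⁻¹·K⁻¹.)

ΔP ≈ -18.53 bar

Ideal: P_ideal = nRT/V = (2.74)(0.08314)(721)/1.224 = 134.188 bar
vdW: P = nRT/(V − nb) − a n²/V² = 164.246/1.14120 − 42.3504/1.49818 = 143.924 − 28.2679 = 115.656 bar
ΔP = 115.656 − 134.188 = -18.53 bar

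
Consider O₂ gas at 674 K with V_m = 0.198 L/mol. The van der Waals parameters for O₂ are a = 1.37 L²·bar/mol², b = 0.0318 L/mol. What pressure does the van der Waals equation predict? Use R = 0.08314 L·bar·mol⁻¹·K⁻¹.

P ≈ 302.2 bar

P = RT/(V_m − b) − a/V_m²
RT/(V_m − b) = (0.08314)(674)/(0.198 − 0.0318) = 56.036/0.16620 = 337.16 bar
a/V_m² = 1.37/(0.198)² = 34.945 bar
P = 337.16 − 34.945 = 302.2 bar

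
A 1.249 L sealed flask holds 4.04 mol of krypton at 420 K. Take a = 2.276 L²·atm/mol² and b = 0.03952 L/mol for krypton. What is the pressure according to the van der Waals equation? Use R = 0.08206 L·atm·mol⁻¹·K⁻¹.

P ≈ 104.0 atm

P = nRT/(V − nb) − a n²/V²
nRT/(V − nb) = (4.04)(0.08206)(420)/(1.249 − 4.04×0.03952) = 139.24/1.0893 = 127.83 atm
a n²/V² = (2.276)(4.04)²/(1.249)² = 23.813 atm
P = 127.83 − 23.813 = 104.0 atm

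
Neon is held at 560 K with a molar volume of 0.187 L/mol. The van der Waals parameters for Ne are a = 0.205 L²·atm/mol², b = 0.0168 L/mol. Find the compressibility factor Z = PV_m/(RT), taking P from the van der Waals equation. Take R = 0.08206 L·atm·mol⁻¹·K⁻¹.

P = RT/(V_m − b) − a/V_m² = (0.08206)(560)/(0.187 − 0.0168) − 0.205/(0.187)²
  = 45.954/0.17020 − 5.8623 = 270.00 − 5.8623 = 264.14 atm
Z = PV_m/(RT) = (264.14)(0.187)/((0.08206)(560)) = 49.394/45.954 = 1.075

Z ≈ 1.075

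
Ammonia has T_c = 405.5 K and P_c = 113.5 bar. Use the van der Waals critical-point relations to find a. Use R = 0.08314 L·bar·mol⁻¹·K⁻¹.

From T_c = 8a/(27Rb) and P_c = a/(27b²): a = 27 R² T_c²/(64 P_c).
a = 27×(0.08314)²×(405.5)²/(64×113.5) = 30688/7264.0 = 4.225 L²·bar/mol²

a ≈ 4.225 L²·bar/mol²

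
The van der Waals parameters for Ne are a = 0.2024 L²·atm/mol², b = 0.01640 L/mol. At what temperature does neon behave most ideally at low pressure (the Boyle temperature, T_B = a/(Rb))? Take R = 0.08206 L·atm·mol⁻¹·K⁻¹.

T_B ≈ 150.4 K

For a van der Waals gas the second virial coefficient B₂ = b − a/(RT) vanishes at T_B = a/(Rb).
T_B = 0.2024/(0.08206×0.01640) = 0.2024/0.0013458 = 150.4 K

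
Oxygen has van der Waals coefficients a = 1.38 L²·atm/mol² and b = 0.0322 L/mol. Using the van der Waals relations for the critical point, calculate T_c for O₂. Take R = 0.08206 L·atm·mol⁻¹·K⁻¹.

T_c ≈ 154.7 K

For a van der Waals gas, T_c = 8a/(27Rb).
T_c = 8×1.38/(27×0.08206×0.0322) = 11.040/0.071343 = 154.7 K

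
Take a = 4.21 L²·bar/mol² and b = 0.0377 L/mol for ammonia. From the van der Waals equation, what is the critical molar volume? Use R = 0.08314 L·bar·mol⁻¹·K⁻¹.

V_m,c ≈ 0.1131 L/mol

For a van der Waals gas, V_m,c = 3b.
V_m,c = 3×0.0377 = 0.1131 L/mol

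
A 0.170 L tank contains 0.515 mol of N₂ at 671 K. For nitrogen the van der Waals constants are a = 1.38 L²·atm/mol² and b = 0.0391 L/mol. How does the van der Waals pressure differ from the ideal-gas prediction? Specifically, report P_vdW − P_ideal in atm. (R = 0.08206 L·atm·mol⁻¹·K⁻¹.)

ΔP ≈ 9.75 atm

Ideal: P_ideal = nRT/V = (0.515)(0.08206)(671)/0.170 = 166.806 atm
vdW: P = nRT/(V − nb) − a n²/V² = 28.3571/0.149864 − 0.366011/0.0289000 = 189.219 − 12.6647 = 176.554 atm
ΔP = 176.554 − 166.806 = 9.75 atm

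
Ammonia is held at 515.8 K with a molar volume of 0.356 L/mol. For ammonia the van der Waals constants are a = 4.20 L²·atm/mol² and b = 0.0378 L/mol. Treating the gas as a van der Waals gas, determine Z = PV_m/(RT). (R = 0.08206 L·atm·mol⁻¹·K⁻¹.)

P = RT/(V_m − b) − a/V_m² = (0.08206)(515.8)/(0.356 − 0.0378) − 4.20/(0.356)²
  = 42.327/0.31820 − 33.140 = 133.02 − 33.140 = 99.88 atm
Z = PV_m/(RT) = (99.88)(0.356)/((0.08206)(515.8)) = 35.557/42.327 = 0.8401

Z ≈ 0.8401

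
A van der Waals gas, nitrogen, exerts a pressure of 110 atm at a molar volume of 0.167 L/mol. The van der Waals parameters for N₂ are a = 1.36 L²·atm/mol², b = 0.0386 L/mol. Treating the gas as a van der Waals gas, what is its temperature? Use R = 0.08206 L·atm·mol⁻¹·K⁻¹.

T ≈ 248.4 K

T = (P + a/V_m²)(V_m − b)/R
P + a/V_m² = 110 + 1.36/(0.167)² = 158.76 atm
V_m − b = 0.167 − 0.0386 = 0.12840 L/mol
T = (158.76)(0.12840)/0.08206 = 248.4 K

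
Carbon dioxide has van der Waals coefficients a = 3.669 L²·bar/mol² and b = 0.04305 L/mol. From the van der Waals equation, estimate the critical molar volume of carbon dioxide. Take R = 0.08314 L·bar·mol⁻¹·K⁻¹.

V_m,c ≈ 0.1292 L/mol

For a van der Waals gas, V_m,c = 3b.
V_m,c = 3×0.04305 = 0.1292 L/mol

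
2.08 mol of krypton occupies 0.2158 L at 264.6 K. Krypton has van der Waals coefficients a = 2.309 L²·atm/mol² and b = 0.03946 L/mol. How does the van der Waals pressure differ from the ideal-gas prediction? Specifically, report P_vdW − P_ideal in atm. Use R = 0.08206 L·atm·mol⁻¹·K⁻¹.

Ideal: P_ideal = nRT/V = (2.08)(0.08206)(264.6)/0.2158 = 209.283 atm
vdW: P = nRT/(V − nb) − a n²/V² = 45.1632/0.133723 − 9.98966/0.0465696 = 337.737 − 214.510 = 123.227 atm
ΔP = 123.227 − 209.283 = -86.06 atm

ΔP ≈ -86.06 atm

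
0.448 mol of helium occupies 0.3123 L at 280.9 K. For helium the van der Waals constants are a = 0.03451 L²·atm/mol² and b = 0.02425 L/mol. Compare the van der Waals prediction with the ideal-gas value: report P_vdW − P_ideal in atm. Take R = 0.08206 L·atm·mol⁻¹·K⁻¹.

Ideal: P_ideal = nRT/V = (0.448)(0.08206)(280.9)/0.3123 = 33.0666 atm
vdW: P = nRT/(V − nb) − a n²/V² = 10.3267/0.301436 − 0.00692630/0.0975313 = 34.2584 − 0.0710162 = 34.1874 atm
ΔP = 34.1874 − 33.0666 = 1.121 atm

ΔP ≈ 1.121 atm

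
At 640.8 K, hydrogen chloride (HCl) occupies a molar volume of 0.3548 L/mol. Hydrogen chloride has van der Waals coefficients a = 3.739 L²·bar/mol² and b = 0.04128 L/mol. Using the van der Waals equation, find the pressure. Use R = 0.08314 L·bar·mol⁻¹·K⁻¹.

P = RT/(V_m − b) − a/V_m²
RT/(V_m − b) = (0.08314)(640.8)/(0.3548 − 0.04128) = 53.276/0.31352 = 169.93 bar
a/V_m² = 3.739/(0.3548)² = 29.702 bar
P = 169.93 − 29.702 = 140.2 bar

P ≈ 140.2 bar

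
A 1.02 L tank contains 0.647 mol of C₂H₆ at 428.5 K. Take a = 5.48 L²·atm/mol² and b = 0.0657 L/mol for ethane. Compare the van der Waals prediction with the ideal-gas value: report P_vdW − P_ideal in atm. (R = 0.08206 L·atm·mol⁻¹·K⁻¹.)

ΔP ≈ -1.235 atm

Ideal: P_ideal = nRT/V = (0.647)(0.08206)(428.5)/1.02 = 22.3042 atm
vdW: P = nRT/(V − nb) − a n²/V² = 22.7503/0.977492 − 2.29398/1.04040 = 23.2742 − 2.20490 = 21.0693 atm
ΔP = 21.0693 − 22.3042 = -1.235 atm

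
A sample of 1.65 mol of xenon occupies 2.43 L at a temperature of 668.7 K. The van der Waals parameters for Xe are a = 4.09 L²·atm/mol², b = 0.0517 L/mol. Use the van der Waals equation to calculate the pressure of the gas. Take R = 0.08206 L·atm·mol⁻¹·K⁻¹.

P ≈ 36.73 atm

P = nRT/(V − nb) − a n²/V²
nRT/(V − nb) = (1.65)(0.08206)(668.7)/(2.43 − 1.65×0.0517) = 90.541/2.3447 = 38.615 atm
a n²/V² = (4.09)(1.65)²/(2.43)² = 1.8857 atm
P = 38.615 − 1.8857 = 36.73 atm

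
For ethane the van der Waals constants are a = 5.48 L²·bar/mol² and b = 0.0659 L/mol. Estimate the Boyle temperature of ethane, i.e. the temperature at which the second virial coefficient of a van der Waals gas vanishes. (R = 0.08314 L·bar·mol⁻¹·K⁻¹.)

For a van der Waals gas the second virial coefficient B₂ = b − a/(RT) vanishes at T_B = a/(Rb).
T_B = 5.48/(0.08314×0.0659) = 5.48/0.0054789 = 1000 K

T_B ≈ 1000 K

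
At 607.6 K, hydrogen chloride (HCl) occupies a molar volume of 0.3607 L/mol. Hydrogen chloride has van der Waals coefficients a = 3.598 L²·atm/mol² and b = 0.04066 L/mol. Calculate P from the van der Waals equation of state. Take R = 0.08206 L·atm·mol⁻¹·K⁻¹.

P ≈ 128.1 atm

P = RT/(V_m − b) − a/V_m²
RT/(V_m − b) = (0.08206)(607.6)/(0.3607 − 0.04066) = 49.860/0.32004 = 155.79 atm
a/V_m² = 3.598/(0.3607)² = 27.655 atm
P = 155.79 − 27.655 = 128.1 atm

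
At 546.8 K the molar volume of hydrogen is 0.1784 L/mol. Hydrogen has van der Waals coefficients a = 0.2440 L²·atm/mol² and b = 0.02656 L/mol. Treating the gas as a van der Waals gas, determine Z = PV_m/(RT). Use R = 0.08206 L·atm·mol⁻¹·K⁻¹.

Z ≈ 1.144

P = RT/(V_m − b) − a/V_m² = (0.08206)(546.8)/(0.1784 − 0.02656) − 0.2440/(0.1784)²
  = 44.870/0.15184 − 7.6666 = 295.51 − 7.6666 = 287.84 atm
Z = PV_m/(RT) = (287.84)(0.1784)/((0.08206)(546.8)) = 51.351/44.870 = 1.144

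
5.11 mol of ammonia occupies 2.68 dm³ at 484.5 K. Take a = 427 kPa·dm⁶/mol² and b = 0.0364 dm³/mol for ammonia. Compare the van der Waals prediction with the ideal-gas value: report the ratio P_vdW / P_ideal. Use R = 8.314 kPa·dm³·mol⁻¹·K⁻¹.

Ideal: P_ideal = nRT/V = (5.11)(8.314)(484.5)/2.68 = 7680.51 kPa
vdW: P = nRT/(V − nb) − a n²/V² = 20583.8/2.49400 − 11149.9/7.18240 = 8253.33 − 1552.39 = 6700.94 kPa
Ratio = 6700.94/7680.51 = 0.8725

P_vdW / P_ideal ≈ 0.8725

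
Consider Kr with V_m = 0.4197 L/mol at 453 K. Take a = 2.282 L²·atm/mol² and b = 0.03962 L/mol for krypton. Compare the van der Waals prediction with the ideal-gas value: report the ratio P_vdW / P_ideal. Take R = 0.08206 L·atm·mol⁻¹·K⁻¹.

P_vdW / P_ideal ≈ 0.9580

Ideal: P_ideal = RT/V_m = (0.08206)(453)/0.4197 = 88.5708 atm
vdW: P = RT/(V_m − b) − a/V_m² = 37.1732/0.380080 − 2.282/0.176148 = 97.8036 − 12.9550 = 84.8486 atm
Ratio = 84.8486/88.5708 = 0.9580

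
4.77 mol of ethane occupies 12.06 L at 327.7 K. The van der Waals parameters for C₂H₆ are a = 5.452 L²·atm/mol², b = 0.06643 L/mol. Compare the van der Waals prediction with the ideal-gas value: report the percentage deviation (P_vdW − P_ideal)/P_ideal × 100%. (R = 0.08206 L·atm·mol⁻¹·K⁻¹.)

-5.32 %

Ideal: P_ideal = nRT/V = (4.77)(0.08206)(327.7)/12.06 = 10.6360 atm
vdW: P = nRT/(V − nb) − a n²/V² = 128.270/11.7431 − 124.049/145.444 = 10.9230 − 0.852899 = 10.0701 atm
% deviation = (10.0701 − 10.6360)/10.6360 × 100% = -5.32%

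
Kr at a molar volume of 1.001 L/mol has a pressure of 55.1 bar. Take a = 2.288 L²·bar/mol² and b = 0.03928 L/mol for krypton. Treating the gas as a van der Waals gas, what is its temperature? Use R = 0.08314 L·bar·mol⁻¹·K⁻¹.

T = (P + a/V_m²)(V_m − b)/R
P + a/V_m² = 55.1 + 2.288/(1.001)² = 57.383 bar
V_m − b = 1.001 − 0.03928 = 0.96172 L/mol
T = (57.383)(0.96172)/0.08314 = 663.8 K

T ≈ 663.8 K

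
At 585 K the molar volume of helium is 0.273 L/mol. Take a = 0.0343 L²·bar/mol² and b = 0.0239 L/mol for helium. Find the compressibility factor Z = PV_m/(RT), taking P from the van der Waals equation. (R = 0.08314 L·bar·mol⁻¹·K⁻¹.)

P = RT/(V_m − b) − a/V_m² = (0.08314)(585)/(0.273 − 0.0239) − 0.0343/(0.273)²
  = 48.637/0.24910 − 0.46022 = 195.25 − 0.46022 = 194.79 bar
Z = PV_m/(RT) = (194.79)(0.273)/((0.08314)(585)) = 53.178/48.637 = 1.093

Z ≈ 1.093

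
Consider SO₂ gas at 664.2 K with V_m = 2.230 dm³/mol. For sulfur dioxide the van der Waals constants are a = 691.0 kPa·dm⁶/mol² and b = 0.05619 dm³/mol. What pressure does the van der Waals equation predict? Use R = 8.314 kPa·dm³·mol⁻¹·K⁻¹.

P ≈ 2401 kPa

P = RT/(V_m − b) − a/V_m²
RT/(V_m − b) = (8.314)(664.2)/(2.230 − 0.05619) = 5522.2/2.1738 = 2540.3 kPa
a/V_m² = 691.0/(2.230)² = 138.95 kPa
P = 2540.3 − 138.95 = 2401 kPa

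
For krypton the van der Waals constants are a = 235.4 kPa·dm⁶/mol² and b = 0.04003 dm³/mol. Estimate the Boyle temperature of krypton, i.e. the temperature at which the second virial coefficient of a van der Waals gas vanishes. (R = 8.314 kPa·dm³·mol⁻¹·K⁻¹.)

For a van der Waals gas the second virial coefficient B₂ = b − a/(RT) vanishes at T_B = a/(Rb).
T_B = 235.4/(8.314×0.04003) = 235.4/0.33281 = 707.3 K

T_B ≈ 707.3 K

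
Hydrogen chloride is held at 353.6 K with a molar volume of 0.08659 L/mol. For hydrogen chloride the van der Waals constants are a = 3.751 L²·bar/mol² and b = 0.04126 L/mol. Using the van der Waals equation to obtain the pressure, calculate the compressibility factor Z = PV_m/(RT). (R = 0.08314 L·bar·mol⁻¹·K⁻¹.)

Z ≈ 0.4367

P = RT/(V_m − b) − a/V_m² = (0.08314)(353.6)/(0.08659 − 0.04126) − 3.751/(0.08659)²
  = 29.398/0.045330 − 500.28 = 648.53 − 500.28 = 148.25 bar
Z = PV_m/(RT) = (148.25)(0.08659)/((0.08314)(353.6)) = 12.837/29.398 = 0.4367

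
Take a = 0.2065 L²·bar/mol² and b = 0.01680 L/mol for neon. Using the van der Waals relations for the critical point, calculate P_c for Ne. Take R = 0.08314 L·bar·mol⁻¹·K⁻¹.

P_c ≈ 27.10 bar

For a van der Waals gas, P_c = a/(27b²).
P_c = 0.2065/(27×(0.01680)²) = 0.2065/0.0076205 = 27.10 bar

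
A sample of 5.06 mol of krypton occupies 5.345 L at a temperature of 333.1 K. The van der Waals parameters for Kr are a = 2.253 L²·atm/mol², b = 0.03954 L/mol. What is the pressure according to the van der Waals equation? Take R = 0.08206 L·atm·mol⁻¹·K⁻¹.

P = nRT/(V − nb) − a n²/V²
nRT/(V − nb) = (5.06)(0.08206)(333.1)/(5.345 − 5.06×0.03954) = 138.31/5.1449 = 26.883 atm
a n²/V² = (2.253)(5.06)²/(5.345)² = 2.0191 atm
P = 26.883 − 2.0191 = 24.86 atm

P ≈ 24.86 atm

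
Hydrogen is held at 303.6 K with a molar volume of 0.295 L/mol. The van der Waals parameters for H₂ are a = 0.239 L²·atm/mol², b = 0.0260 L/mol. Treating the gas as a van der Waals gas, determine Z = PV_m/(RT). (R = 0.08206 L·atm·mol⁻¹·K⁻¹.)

P = RT/(V_m − b) − a/V_m² = (0.08206)(303.6)/(0.295 − 0.0260) − 0.239/(0.295)²
  = 24.913/0.26900 − 2.7463 = 92.613 − 2.7463 = 89.867 atm
Z = PV_m/(RT) = (89.867)(0.295)/((0.08206)(303.6)) = 26.511/24.913 = 1.064

Z ≈ 1.064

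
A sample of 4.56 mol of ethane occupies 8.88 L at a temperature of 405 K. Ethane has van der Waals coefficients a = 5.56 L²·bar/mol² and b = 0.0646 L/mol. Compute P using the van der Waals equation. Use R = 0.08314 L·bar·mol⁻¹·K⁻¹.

P = nRT/(V − nb) − a n²/V²
nRT/(V − nb) = (4.56)(0.08314)(405)/(8.88 − 4.56×0.0646) = 153.54/8.5854 = 17.884 bar
a n²/V² = (5.56)(4.56)²/(8.88)² = 1.4662 bar
P = 17.884 − 1.4662 = 16.42 bar

P ≈ 16.42 bar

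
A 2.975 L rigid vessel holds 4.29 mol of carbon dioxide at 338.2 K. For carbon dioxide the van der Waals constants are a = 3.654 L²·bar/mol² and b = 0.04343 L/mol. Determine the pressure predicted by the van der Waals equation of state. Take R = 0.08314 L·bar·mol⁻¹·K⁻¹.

P ≈ 35.66 bar

P = nRT/(V − nb) − a n²/V²
nRT/(V − nb) = (4.29)(0.08314)(338.2)/(2.975 − 4.29×0.04343) = 120.63/2.7887 = 43.257 bar
a n²/V² = (3.654)(4.29)²/(2.975)² = 7.5982 bar
P = 43.257 − 7.5982 = 35.66 bar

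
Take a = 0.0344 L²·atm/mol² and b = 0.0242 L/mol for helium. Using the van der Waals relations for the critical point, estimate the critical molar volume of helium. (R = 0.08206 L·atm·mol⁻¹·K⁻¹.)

V_m,c ≈ 0.07260 L/mol

For a van der Waals gas, V_m,c = 3b.
V_m,c = 3×0.0242 = 0.07260 L/mol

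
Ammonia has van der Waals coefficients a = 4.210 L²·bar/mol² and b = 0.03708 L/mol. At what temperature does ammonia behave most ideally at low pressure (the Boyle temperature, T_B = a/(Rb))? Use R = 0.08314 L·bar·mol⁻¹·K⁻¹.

For a van der Waals gas the second virial coefficient B₂ = b − a/(RT) vanishes at T_B = a/(Rb).
T_B = 4.210/(0.08314×0.03708) = 4.210/0.0030828 = 1366 K

T_B ≈ 1366 K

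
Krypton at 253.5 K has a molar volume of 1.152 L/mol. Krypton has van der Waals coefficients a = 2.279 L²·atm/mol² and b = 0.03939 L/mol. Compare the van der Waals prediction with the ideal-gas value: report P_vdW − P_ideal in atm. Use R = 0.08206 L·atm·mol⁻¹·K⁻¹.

ΔP ≈ -1.078 atm

Ideal: P_ideal = RT/V_m = (0.08206)(253.5)/1.152 = 18.0575 atm
vdW: P = RT/(V_m − b) − a/V_m² = 20.8022/1.11261 − 2.279/1.32710 = 18.6968 − 1.71728 = 16.9795 atm
ΔP = 16.9795 − 18.0575 = -1.078 atm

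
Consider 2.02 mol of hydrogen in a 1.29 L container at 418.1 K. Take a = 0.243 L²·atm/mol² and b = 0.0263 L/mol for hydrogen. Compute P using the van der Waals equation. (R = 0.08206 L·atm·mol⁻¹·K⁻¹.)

P = nRT/(V − nb) − a n²/V²
nRT/(V − nb) = (2.02)(0.08206)(418.1)/(1.29 − 2.02×0.0263) = 69.305/1.2369 = 56.031 atm
a n²/V² = (0.243)(2.02)²/(1.29)² = 0.59584 atm
P = 56.031 − 0.59584 = 55.44 atm

P ≈ 55.44 atm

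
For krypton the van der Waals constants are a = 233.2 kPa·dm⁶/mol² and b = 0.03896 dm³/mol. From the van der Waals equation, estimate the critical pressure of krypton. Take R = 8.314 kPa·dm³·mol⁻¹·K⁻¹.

For a van der Waals gas, P_c = a/(27b²).
P_c = 233.2/(27×(0.03896)²) = 233.2/0.040983 = 5690 kPa

P_c ≈ 5690 kPa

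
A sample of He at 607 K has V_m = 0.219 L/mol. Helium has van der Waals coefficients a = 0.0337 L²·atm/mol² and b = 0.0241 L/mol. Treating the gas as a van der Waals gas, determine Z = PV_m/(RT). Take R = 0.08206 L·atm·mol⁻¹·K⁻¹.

P = RT/(V_m − b) − a/V_m² = (0.08206)(607)/(0.219 − 0.0241) − 0.0337/(0.219)²
  = 49.810/0.19490 − 0.70265 = 255.57 − 0.70265 = 254.87 atm
Z = PV_m/(RT) = (254.87)(0.219)/((0.08206)(607)) = 55.817/49.810 = 1.121

Z ≈ 1.121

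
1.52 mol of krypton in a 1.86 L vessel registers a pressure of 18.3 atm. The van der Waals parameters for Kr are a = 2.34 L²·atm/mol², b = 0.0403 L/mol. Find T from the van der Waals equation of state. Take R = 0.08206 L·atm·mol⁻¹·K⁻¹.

T = (P + a n²/V²)(V − nb)/(nR)
P + a n²/V² = 18.3 + (2.34)(1.52)²/(1.86)² = 19.863 atm
V − nb = 1.86 − (1.52)(0.0403) = 1.7987 L
T = (19.863)(1.7987)/((1.52)(0.08206)) = 286.4 K

T ≈ 286.4 K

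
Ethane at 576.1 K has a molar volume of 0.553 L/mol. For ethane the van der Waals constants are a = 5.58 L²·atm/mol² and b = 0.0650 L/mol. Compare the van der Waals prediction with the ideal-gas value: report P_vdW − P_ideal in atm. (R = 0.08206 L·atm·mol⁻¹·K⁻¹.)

Ideal: P_ideal = RT/V_m = (0.08206)(576.1)/0.553 = 85.4878 atm
vdW: P = RT/(V_m − b) − a/V_m² = 47.2748/0.488000 − 5.58/0.305809 = 96.8746 − 18.2467 = 78.6279 atm
ΔP = 78.6279 − 85.4878 = -6.860 atm

ΔP ≈ -6.860 atm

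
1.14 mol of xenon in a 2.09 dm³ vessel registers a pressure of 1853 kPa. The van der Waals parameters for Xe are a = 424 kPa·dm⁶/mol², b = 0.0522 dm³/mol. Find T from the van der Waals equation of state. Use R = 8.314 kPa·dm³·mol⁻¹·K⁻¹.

T ≈ 424.0 K

T = (P + a n²/V²)(V − nb)/(nR)
P + a n²/V² = 1853 + (424)(1.14)²/(2.09)² = 1979.1 kPa
V − nb = 2.09 − (1.14)(0.0522) = 2.0305 dm³
T = (1979.1)(2.0305)/((1.14)(8.314)) = 424.0 K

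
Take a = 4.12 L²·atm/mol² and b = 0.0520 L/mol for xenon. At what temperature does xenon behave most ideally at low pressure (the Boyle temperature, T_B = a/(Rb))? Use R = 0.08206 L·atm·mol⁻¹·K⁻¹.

For a van der Waals gas the second virial coefficient B₂ = b − a/(RT) vanishes at T_B = a/(Rb).
T_B = 4.12/(0.08206×0.0520) = 4.12/0.0042671 = 965.5 K

T_B ≈ 965.5 K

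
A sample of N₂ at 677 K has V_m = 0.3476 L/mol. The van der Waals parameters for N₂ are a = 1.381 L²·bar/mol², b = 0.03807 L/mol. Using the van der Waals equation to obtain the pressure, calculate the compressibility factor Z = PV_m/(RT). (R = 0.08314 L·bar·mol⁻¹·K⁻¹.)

Z ≈ 1.052

P = RT/(V_m − b) − a/V_m² = (0.08314)(677)/(0.3476 − 0.03807) − 1.381/(0.3476)²
  = 56.286/0.30953 − 11.430 = 181.84 − 11.430 = 170.41 bar
Z = PV_m/(RT) = (170.41)(0.3476)/((0.08314)(677)) = 59.235/56.286 = 1.052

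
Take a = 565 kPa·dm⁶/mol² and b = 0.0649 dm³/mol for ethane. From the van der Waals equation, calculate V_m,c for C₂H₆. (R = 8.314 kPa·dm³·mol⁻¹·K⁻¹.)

For a van der Waals gas, V_m,c = 3b.
V_m,c = 3×0.0649 = 0.1947 dm³/mol

V_m,c ≈ 0.1947 dm³/mol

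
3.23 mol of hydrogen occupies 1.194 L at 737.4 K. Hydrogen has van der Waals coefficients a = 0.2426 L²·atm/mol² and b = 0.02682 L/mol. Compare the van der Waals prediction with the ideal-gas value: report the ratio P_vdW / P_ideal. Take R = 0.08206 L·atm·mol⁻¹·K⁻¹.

Ideal: P_ideal = nRT/V = (3.23)(0.08206)(737.4)/1.194 = 163.694 atm
vdW: P = nRT/(V − nb) − a n²/V² = 195.451/1.10737 − 2.53102/1.42564 = 176.500 − 1.77536 = 174.725 atm
Ratio = 174.725/163.694 = 1.067

P_vdW / P_ideal ≈ 1.067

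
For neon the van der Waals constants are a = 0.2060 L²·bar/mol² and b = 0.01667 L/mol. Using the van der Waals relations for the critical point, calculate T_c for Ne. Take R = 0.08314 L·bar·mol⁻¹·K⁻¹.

For a van der Waals gas, T_c = 8a/(27Rb).
T_c = 8×0.2060/(27×0.08314×0.01667) = 1.6480/0.037420 = 44.04 K

T_c ≈ 44.04 K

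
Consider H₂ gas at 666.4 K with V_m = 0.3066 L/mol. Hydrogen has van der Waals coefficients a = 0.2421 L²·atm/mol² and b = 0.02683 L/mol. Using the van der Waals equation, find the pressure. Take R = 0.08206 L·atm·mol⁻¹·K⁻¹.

P = RT/(V_m − b) − a/V_m²
RT/(V_m − b) = (0.08206)(666.4)/(0.3066 − 0.02683) = 54.685/0.27977 = 195.46 atm
a/V_m² = 0.2421/(0.3066)² = 2.5754 atm
P = 195.46 − 2.5754 = 192.9 atm

P ≈ 192.9 atm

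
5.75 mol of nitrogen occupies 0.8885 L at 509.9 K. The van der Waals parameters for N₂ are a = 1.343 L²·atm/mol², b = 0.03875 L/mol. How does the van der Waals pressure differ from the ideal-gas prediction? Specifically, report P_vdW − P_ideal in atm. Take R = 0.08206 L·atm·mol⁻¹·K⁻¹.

ΔP ≈ 34.39 atm

Ideal: P_ideal = nRT/V = (5.75)(0.08206)(509.9)/0.8885 = 270.786 atm
vdW: P = nRT/(V − nb) − a n²/V² = 240.594/0.665688 − 44.4029/0.789432 = 361.422 − 56.2466 = 305.175 atm
ΔP = 305.175 − 270.786 = 34.39 atm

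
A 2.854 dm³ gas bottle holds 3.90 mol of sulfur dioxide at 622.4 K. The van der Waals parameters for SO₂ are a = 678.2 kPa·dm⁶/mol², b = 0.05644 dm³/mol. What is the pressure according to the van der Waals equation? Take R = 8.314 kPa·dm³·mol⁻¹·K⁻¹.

P = nRT/(V − nb) − a n²/V²
nRT/(V − nb) = (3.90)(8.314)(622.4)/(2.854 − 3.90×0.05644) = 20181/2.6339 = 7662.0 kPa
a n²/V² = (678.2)(3.90)²/(2.854)² = 1266.4 kPa
P = 7662.0 − 1266.4 = 6396 kPa

P ≈ 6396 kPa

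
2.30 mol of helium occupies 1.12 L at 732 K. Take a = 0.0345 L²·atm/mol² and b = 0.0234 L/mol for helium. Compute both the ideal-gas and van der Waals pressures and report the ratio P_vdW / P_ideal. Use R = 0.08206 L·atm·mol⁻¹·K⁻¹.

Ideal: P_ideal = nRT/V = (2.30)(0.08206)(732)/1.12 = 123.354 atm
vdW: P = nRT/(V − nb) − a n²/V² = 138.156/1.06618 − 0.182505/1.25440 = 129.580 − 0.145492 = 129.435 atm
Ratio = 129.435/123.354 = 1.049

P_vdW / P_ideal ≈ 1.049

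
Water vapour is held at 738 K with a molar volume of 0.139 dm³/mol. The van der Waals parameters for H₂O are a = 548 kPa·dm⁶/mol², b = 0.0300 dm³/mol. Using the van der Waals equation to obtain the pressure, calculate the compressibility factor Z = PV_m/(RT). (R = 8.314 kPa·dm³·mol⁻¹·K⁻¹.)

P = RT/(V_m − b) − a/V_m² = (8.314)(738)/(0.139 − 0.0300) − 548/(0.139)²
  = 6135.7/0.10900 − 28363 = 56291 − 28363 = 27928 kPa
Z = PV_m/(RT) = (27928)(0.139)/((8.314)(738)) = 3882.0/6135.7 = 0.6327

Z ≈ 0.6327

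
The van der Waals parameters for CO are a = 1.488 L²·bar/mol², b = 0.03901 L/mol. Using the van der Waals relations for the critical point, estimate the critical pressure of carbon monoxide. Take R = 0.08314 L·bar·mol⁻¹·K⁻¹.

For a van der Waals gas, P_c = a/(27b²).
P_c = 1.488/(27×(0.03901)²) = 1.488/0.041088 = 36.21 bar

P_c ≈ 36.21 bar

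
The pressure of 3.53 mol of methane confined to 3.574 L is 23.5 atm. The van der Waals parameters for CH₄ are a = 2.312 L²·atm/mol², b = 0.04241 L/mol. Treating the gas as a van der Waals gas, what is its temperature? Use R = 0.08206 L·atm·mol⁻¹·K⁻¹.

T ≈ 304.5 K

T = (P + a n²/V²)(V − nb)/(nR)
P + a n²/V² = 23.5 + (2.312)(3.53)²/(3.574)² = 25.755 atm
V − nb = 3.574 − (3.53)(0.04241) = 3.4243 L
T = (25.755)(3.4243)/((3.53)(0.08206)) = 304.5 K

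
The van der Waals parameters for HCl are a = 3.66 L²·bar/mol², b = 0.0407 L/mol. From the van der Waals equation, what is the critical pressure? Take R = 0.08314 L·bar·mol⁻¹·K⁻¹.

For a van der Waals gas, P_c = a/(27b²).
P_c = 3.66/(27×(0.0407)²) = 3.66/0.044725 = 81.83 bar

P_c ≈ 81.83 bar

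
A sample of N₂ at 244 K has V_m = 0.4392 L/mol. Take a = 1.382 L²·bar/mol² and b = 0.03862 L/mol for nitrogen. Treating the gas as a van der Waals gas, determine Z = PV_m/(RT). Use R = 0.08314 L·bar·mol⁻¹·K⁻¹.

Z ≈ 0.9413

P = RT/(V_m − b) − a/V_m² = (0.08314)(244)/(0.4392 − 0.03862) − 1.382/(0.4392)²
  = 20.286/0.40058 − 7.1645 = 50.642 − 7.1645 = 43.478 bar
Z = PV_m/(RT) = (43.478)(0.4392)/((0.08314)(244)) = 19.096/20.286 = 0.9413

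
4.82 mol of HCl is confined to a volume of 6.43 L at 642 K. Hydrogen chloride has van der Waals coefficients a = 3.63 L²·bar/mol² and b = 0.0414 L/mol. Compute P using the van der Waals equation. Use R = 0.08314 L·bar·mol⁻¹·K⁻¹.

P = nRT/(V − nb) − a n²/V²
nRT/(V − nb) = (4.82)(0.08314)(642)/(6.43 − 4.82×0.0414) = 257.27/6.2305 = 41.292 bar
a n²/V² = (3.63)(4.82)²/(6.43)² = 2.0398 bar
P = 41.292 − 2.0398 = 39.25 bar

P ≈ 39.25 bar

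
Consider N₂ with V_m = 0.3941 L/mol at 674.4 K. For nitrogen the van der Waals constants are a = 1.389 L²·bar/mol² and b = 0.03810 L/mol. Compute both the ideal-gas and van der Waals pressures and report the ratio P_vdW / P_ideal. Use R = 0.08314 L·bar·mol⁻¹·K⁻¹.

Ideal: P_ideal = RT/V_m = (0.08314)(674.4)/0.3941 = 142.273 bar
vdW: P = RT/(V_m − b) − a/V_m² = 56.0696/0.356000 − 1.389/0.155315 = 157.499 − 8.94312 = 148.556 bar
Ratio = 148.556/142.273 = 1.044

P_vdW / P_ideal ≈ 1.044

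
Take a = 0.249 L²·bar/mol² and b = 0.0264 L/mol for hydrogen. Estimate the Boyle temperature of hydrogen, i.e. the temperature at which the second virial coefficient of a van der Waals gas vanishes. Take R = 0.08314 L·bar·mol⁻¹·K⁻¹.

T_B ≈ 113.4 K

For a van der Waals gas the second virial coefficient B₂ = b − a/(RT) vanishes at T_B = a/(Rb).
T_B = 0.249/(0.08314×0.0264) = 0.249/0.0021949 = 113.4 K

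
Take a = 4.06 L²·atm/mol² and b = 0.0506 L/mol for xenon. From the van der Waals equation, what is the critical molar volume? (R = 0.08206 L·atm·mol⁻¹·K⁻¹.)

V_m,c ≈ 0.1518 L/mol

For a van der Waals gas, V_m,c = 3b.
V_m,c = 3×0.0506 = 0.1518 L/mol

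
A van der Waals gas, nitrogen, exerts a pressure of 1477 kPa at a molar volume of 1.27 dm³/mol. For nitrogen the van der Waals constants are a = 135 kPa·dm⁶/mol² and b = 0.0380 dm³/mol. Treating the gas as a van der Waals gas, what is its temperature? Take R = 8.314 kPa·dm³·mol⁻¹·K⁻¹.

T ≈ 231.3 K

T = (P + a/V_m²)(V_m − b)/R
P + a/V_m² = 1477 + 135/(1.27)² = 1560.7 kPa
V_m − b = 1.27 − 0.0380 = 1.2320 dm³/mol
T = (1560.7)(1.2320)/8.314 = 231.3 K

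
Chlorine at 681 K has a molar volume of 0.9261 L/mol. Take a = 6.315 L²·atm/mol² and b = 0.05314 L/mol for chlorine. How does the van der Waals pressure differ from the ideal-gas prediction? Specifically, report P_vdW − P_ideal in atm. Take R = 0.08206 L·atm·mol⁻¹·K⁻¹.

ΔP ≈ -3.690 atm

Ideal: P_ideal = RT/V_m = (0.08206)(681)/0.9261 = 60.3421 atm
vdW: P = RT/(V_m − b) − a/V_m² = 55.8829/0.872960 − 6.315/0.857661 = 64.0154 − 7.36305 = 56.6524 atm
ΔP = 56.6524 − 60.3421 = -3.690 atm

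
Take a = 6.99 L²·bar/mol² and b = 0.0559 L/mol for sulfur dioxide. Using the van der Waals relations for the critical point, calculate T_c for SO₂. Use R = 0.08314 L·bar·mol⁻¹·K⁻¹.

For a van der Waals gas, T_c = 8a/(27Rb).
T_c = 8×6.99/(27×0.08314×0.0559) = 55.920/0.12548 = 445.6 K

T_c ≈ 445.6 K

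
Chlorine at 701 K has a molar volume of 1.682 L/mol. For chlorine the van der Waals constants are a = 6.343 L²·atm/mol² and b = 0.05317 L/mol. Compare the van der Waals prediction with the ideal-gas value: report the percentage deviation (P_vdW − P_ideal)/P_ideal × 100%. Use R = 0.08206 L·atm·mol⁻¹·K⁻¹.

-3.29 %

Ideal: P_ideal = RT/V_m = (0.08206)(701)/1.682 = 34.1998 atm
vdW: P = RT/(V_m − b) − a/V_m² = 57.5241/1.62883 − 6.343/2.82912 = 35.3162 − 2.24204 = 33.0742 atm
% deviation = (33.0742 − 34.1998)/34.1998 × 100% = -3.29%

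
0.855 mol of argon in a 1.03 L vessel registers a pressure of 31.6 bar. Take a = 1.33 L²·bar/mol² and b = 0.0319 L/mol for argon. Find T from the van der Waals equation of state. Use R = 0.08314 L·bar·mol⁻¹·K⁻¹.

T ≈ 458.7 K

T = (P + a n²/V²)(V − nb)/(nR)
P + a n²/V² = 31.6 + (1.33)(0.855)²/(1.03)² = 32.516 bar
V − nb = 1.03 − (0.855)(0.0319) = 1.0027 L
T = (32.516)(1.0027)/((0.855)(0.08314)) = 458.7 K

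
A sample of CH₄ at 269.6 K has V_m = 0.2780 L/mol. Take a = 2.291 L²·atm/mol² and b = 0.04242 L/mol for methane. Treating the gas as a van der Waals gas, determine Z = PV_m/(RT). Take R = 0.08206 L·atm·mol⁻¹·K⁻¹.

P = RT/(V_m − b) − a/V_m² = (0.08206)(269.6)/(0.2780 − 0.04242) − 2.291/(0.2780)²
  = 22.123/0.23558 − 29.644 = 93.909 − 29.644 = 64.265 atm
Z = PV_m/(RT) = (64.265)(0.2780)/((0.08206)(269.6)) = 17.866/22.123 = 0.8076

Z ≈ 0.8076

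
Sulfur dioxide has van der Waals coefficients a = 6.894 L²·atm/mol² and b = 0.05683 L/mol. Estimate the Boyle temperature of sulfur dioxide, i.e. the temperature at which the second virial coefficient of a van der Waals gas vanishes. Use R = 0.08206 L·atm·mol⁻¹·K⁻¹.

T_B ≈ 1478 K

For a van der Waals gas the second virial coefficient B₂ = b − a/(RT) vanishes at T_B = a/(Rb).
T_B = 6.894/(0.08206×0.05683) = 6.894/0.0046635 = 1478 K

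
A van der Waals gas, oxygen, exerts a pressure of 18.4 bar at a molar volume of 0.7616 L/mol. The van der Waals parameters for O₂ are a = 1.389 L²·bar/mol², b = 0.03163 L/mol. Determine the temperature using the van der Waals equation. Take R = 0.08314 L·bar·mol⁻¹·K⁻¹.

T = (P + a/V_m²)(V_m − b)/R
P + a/V_m² = 18.4 + 1.389/(0.7616)² = 20.795 bar
V_m − b = 0.7616 − 0.03163 = 0.72997 L/mol
T = (20.795)(0.72997)/0.08314 = 182.6 K

T ≈ 182.6 K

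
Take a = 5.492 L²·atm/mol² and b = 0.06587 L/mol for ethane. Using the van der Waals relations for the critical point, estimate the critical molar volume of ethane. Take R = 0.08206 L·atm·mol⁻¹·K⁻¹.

For a van der Waals gas, V_m,c = 3b.
V_m,c = 3×0.06587 = 0.1976 L/mol

V_m,c ≈ 0.1976 L/mol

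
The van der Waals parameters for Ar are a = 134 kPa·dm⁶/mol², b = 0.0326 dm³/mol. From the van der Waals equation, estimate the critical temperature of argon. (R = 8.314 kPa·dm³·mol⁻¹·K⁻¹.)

T_c ≈ 146.5 K

For a van der Waals gas, T_c = 8a/(27Rb).
T_c = 8×134/(27×8.314×0.0326) = 1072.0/7.3180 = 146.5 K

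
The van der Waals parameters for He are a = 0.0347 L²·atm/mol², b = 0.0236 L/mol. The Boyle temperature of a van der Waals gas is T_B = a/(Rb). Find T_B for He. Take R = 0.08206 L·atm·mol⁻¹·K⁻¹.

For a van der Waals gas the second virial coefficient B₂ = b − a/(RT) vanishes at T_B = a/(Rb).
T_B = 0.0347/(0.08206×0.0236) = 0.0347/0.0019366 = 17.92 K

T_B ≈ 17.92 K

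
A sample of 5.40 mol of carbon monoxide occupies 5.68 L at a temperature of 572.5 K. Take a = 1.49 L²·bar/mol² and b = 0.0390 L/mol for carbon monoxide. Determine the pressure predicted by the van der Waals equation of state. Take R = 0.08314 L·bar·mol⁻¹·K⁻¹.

P = nRT/(V − nb) − a n²/V²
nRT/(V − nb) = (5.40)(0.08314)(572.5)/(5.68 − 5.40×0.0390) = 257.03/5.4694 = 46.994 bar
a n²/V² = (1.49)(5.40)²/(5.68)² = 1.3467 bar
P = 46.994 − 1.3467 = 45.65 bar

P ≈ 45.65 bar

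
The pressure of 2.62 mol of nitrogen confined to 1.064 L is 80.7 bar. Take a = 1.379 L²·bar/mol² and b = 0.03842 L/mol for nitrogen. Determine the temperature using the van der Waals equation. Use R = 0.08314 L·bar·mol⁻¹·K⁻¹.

T ≈ 393.9 K

T = (P + a n²/V²)(V − nb)/(nR)
P + a n²/V² = 80.7 + (1.379)(2.62)²/(1.064)² = 89.061 bar
V − nb = 1.064 − (2.62)(0.03842) = 0.96334 L
T = (89.061)(0.96334)/((2.62)(0.08314)) = 393.9 K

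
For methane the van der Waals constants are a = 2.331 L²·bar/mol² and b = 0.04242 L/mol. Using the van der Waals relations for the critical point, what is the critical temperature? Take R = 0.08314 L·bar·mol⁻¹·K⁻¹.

For a van der Waals gas, T_c = 8a/(27Rb).
T_c = 8×2.331/(27×0.08314×0.04242) = 18.648/0.095224 = 195.8 K

T_c ≈ 195.8 K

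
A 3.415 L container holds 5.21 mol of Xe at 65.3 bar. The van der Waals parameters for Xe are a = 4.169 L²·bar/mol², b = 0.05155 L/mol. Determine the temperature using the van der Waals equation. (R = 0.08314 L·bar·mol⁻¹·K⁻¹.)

T = (P + a n²/V²)(V − nb)/(nR)
P + a n²/V² = 65.3 + (4.169)(5.21)²/(3.415)² = 75.003 bar
V − nb = 3.415 − (5.21)(0.05155) = 3.1464 L
T = (75.003)(3.1464)/((5.21)(0.08314)) = 544.8 K

T ≈ 544.8 K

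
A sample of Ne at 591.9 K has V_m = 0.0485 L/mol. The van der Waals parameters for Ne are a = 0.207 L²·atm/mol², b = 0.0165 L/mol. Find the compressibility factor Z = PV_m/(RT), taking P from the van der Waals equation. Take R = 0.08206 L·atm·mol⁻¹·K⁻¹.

Z ≈ 1.428

P = RT/(V_m − b) − a/V_m² = (0.08206)(591.9)/(0.0485 − 0.0165) − 0.207/(0.0485)²
  = 48.571/0.032000 − 88.001 = 1517.8 − 88.001 = 1429.8 atm
Z = PV_m/(RT) = (1429.8)(0.0485)/((0.08206)(591.9)) = 69.345/48.571 = 1.428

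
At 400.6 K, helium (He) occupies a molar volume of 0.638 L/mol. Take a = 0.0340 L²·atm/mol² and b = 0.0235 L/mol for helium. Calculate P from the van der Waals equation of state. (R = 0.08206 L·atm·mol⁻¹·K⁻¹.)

P = RT/(V_m − b) − a/V_m²
RT/(V_m − b) = (0.08206)(400.6)/(0.638 − 0.0235) = 32.873/0.61450 = 53.496 atm
a/V_m² = 0.0340/(0.638)² = 0.083529 atm
P = 53.496 − 0.083529 = 53.41 atm

P ≈ 53.41 atm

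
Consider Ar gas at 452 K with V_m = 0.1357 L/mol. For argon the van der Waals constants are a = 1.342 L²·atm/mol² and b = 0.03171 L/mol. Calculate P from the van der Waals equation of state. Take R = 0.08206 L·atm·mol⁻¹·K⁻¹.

P ≈ 283.8 atm

P = RT/(V_m − b) − a/V_m²
RT/(V_m − b) = (0.08206)(452)/(0.1357 − 0.03171) = 37.091/0.10399 = 356.68 atm
a/V_m² = 1.342/(0.1357)² = 72.877 atm
P = 356.68 − 72.877 = 283.8 atm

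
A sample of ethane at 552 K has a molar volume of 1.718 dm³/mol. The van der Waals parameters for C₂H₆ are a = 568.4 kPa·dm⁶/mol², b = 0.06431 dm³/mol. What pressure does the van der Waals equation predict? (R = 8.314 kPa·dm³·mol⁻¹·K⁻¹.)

P ≈ 2583 kPa

P = RT/(V_m − b) − a/V_m²
RT/(V_m − b) = (8.314)(552)/(1.718 − 0.06431) = 4589.3/1.6537 = 2775.2 kPa
a/V_m² = 568.4/(1.718)² = 192.58 kPa
P = 2775.2 − 192.58 = 2583 kPa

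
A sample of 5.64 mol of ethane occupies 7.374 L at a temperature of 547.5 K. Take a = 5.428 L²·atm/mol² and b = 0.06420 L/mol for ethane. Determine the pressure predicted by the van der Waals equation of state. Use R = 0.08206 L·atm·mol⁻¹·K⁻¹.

P ≈ 32.96 atm

P = nRT/(V − nb) − a n²/V²
nRT/(V − nb) = (5.64)(0.08206)(547.5)/(7.374 − 5.64×0.06420) = 253.39/7.0119 = 36.137 atm
a n²/V² = (5.428)(5.64)²/(7.374)² = 3.1754 atm
P = 36.137 − 3.1754 = 32.96 atm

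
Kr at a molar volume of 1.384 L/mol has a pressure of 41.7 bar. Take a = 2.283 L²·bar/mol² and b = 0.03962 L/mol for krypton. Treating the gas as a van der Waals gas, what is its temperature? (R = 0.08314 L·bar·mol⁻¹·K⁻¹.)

T = (P + a/V_m²)(V_m − b)/R
P + a/V_m² = 41.7 + 2.283/(1.384)² = 42.892 bar
V_m − b = 1.384 − 0.03962 = 1.3444 L/mol
T = (42.892)(1.3444)/0.08314 = 693.6 K

T ≈ 693.6 K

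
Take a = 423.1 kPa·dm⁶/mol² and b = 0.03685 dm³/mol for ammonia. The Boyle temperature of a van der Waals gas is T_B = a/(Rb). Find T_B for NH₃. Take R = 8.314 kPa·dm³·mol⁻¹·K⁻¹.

For a van der Waals gas the second virial coefficient B₂ = b − a/(RT) vanishes at T_B = a/(Rb).
T_B = 423.1/(8.314×0.03685) = 423.1/0.30637 = 1381 K

T_B ≈ 1381 K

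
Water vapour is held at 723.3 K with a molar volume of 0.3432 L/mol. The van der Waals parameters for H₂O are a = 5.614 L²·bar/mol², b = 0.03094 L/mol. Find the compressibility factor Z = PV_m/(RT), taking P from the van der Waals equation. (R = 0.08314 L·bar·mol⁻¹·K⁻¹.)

P = RT/(V_m − b) − a/V_m² = (0.08314)(723.3)/(0.3432 − 0.03094) − 5.614/(0.3432)²
  = 60.135/0.31226 − 47.663 = 192.58 − 47.663 = 144.92 bar
Z = PV_m/(RT) = (144.92)(0.3432)/((0.08314)(723.3)) = 49.737/60.135 = 0.8271

Z ≈ 0.8271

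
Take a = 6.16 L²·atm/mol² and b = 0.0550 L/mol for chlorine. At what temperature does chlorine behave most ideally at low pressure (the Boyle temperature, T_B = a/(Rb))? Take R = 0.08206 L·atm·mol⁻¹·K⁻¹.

T_B ≈ 1365 K

For a van der Waals gas the second virial coefficient B₂ = b − a/(RT) vanishes at T_B = a/(Rb).
T_B = 6.16/(0.08206×0.0550) = 6.16/0.0045133 = 1365 K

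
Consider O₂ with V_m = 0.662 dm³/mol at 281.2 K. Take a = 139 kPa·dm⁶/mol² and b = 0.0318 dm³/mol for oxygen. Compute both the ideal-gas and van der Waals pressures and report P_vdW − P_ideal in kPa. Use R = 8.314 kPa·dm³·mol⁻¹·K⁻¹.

Ideal: P_ideal = RT/V_m = (8.314)(281.2)/0.662 = 3531.57 kPa
vdW: P = RT/(V_m − b) − a/V_m² = 2337.90/0.630200 − 139/0.438244 = 3709.77 − 317.175 = 3392.60 kPa
ΔP = 3392.60 − 3531.57 = -139.0 kPa

ΔP ≈ -139.0 kPa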